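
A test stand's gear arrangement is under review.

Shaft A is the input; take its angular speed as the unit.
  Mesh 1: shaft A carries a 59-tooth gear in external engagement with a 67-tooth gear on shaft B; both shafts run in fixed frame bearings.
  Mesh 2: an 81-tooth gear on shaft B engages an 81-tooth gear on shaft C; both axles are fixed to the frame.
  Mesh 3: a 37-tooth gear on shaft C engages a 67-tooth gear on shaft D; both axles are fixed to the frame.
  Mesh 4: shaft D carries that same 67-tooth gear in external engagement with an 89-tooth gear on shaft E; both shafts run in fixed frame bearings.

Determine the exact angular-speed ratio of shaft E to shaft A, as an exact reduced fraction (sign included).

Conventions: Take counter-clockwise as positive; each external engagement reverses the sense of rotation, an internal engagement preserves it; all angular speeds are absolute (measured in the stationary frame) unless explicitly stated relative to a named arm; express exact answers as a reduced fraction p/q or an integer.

2183/5963

class = fixed-axis compound train [4 meshes; 4 ratios multiply, 4 sense flips]
mesh 1 [59T→67T]: running ratio 59/67, sense −
mesh 2 [81T→81T]: running ratio 59/67, sense +
mesh 3 [37T→67T]: running ratio 2183/4489, sense −
mesh 4 [67T→89T]: running ratio 2183/5963, sense +
ω_out/ω_in = 2183/5963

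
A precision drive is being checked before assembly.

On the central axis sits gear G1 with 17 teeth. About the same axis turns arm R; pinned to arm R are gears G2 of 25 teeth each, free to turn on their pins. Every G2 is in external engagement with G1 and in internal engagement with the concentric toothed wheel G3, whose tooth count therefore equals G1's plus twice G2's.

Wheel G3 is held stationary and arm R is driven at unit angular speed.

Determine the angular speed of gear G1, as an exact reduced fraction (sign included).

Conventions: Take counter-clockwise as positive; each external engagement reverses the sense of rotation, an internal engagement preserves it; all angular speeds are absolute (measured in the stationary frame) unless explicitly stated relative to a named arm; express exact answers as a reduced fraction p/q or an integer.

recognized (axles ride arm R): planetary set, 17/25/67 teeth
ring teeth: 17 + 2·25 = 67
17(ω_sun−ω_arm) = −67(ω_ring−ω_arm),  ω_ring = 0, ω_arm = 1
ω_sun = 1 − (67/17)(0−1) = 84/17
exact speed ratio = 84/17

84/17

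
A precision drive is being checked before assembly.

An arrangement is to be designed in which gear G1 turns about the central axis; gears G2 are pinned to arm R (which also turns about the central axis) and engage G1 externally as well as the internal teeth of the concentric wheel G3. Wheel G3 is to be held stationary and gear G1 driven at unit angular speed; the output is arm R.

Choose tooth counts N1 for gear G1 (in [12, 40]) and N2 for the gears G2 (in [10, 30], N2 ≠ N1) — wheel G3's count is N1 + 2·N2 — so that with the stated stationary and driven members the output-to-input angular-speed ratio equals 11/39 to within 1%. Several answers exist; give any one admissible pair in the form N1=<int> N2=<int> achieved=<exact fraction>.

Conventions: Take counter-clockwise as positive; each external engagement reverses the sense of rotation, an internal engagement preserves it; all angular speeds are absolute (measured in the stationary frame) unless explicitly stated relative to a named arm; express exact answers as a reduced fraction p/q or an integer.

N1=22 N2=17 achieved=11/39

planetary set to be sized for 11/39 (Willis relation)
Willis with ω_ring = 0: ω_arm/ω_sun = N1/(N1+N3); set equal to 11/39  ⇒  N3/N1 = 1/(11/39) − 1 = 28/11
N3 = N1 + 2·N2  ⇒  N2/N1 = (N3/N1 − 1)/2 = (28/11 − 1)/2 = 17/22
smallest multiple with N1 ≥ 12 and N2 ≥ 10: k = 1  ⇒  N1 = 1·22 = 22, N2 = 1·17 = 17 (N1 ≤ 40, N2 ≤ 30, N2 ≠ N1 ✓), N3 = 22 + 2·17 = 56
check: N1/(N1+N3) with N1 = 22, N3 = 56 gives 11/39; |achieved − target| = 0 ≤ 11/3900 ✓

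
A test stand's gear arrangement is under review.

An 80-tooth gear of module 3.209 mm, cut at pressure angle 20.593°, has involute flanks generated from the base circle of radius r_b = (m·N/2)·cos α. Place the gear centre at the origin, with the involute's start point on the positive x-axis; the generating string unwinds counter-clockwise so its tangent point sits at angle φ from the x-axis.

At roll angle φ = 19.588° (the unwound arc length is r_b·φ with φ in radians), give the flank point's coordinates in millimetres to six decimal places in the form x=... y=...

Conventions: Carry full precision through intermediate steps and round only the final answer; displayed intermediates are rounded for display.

topology: single-mesh involute geometry — m = 3.209, N = 80
pitch radius r_p = m·N/2 = 3.209·80/2 = 128.360000
base radius r_b = r_p·cos α = 128.360000·cos 20.593° = 120.158119
roll angle φ = 19.588° = 0.34187509 rad
x = r_b·(cos φ + φ·sin φ) = 126.976223
y = r_b·(sin φ − φ·cos φ) = 1.581793

x=126.976223 y=1.581793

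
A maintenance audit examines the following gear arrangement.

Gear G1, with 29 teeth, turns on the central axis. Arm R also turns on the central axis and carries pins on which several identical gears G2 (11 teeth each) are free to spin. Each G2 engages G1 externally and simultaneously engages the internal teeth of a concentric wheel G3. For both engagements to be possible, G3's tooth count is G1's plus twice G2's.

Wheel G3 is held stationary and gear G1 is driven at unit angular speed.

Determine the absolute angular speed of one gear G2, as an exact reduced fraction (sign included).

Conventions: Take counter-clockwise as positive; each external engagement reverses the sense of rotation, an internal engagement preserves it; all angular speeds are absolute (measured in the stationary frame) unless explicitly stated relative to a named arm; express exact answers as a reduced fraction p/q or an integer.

-29/22

planetary set (29T centre, 11T on arm, 51T internal) — Willis relation
ring teeth: 29 + 2·11 = 51
29(ω_sun−ω_arm) = −51(ω_ring−ω_arm),  ω_ring = 0, ω_sun = 1
29(1−ω_arm) = −51(0−ω_arm)  ⇒  80·ω_arm = 29  ⇒  ω_arm = 29/80
sun–planet mesh: 29·(1−29/80) = −11·(ω_p−ω_arm)  ⇒  ω_p−ω_arm = -1479/880
ω_p = 29/80 − 1479/880 = -29/22
exact speed ratio = -29/22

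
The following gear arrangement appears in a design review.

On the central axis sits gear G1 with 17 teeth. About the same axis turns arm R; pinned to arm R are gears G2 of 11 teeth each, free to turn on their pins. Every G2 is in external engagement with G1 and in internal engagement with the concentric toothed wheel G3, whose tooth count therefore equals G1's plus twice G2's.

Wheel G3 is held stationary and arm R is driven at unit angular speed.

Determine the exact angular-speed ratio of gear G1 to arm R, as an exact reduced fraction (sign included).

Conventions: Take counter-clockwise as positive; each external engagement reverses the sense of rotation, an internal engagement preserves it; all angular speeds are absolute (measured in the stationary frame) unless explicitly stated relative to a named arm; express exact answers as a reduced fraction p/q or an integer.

56/17

planetary set (17T centre, 11T on arm, 39T internal) — Willis relation
ring teeth: 17 + 2·11 = 39
17(ω_sun−ω_arm) = −39(ω_ring−ω_arm),  ω_ring = 0, ω_arm = 1
ω_sun = 1 − (39/17)(0−1) = 56/17
ω_out/ω_in = 56/17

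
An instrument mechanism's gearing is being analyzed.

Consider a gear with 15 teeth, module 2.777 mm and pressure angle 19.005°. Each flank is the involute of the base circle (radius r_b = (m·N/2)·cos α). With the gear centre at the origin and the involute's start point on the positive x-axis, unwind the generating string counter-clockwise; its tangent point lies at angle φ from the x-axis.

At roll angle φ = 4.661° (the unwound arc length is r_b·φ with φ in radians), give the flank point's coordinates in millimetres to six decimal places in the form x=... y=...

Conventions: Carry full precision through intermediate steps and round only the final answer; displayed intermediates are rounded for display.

x=19.757248 y=0.003531

recognized (one wheel, involute flank): single-mesh tooth geometry, m = 2.777, N = 15
pitch radius r_p = m·N/2 = 2.777·15/2 = 20.827500
base radius r_b = r_p·cos α = 20.827500·cos 19.005° = 19.692196
roll angle φ = 4.661° = 0.08134980 rad
x = r_b·(cos φ + φ·sin φ) = 19.757248
y = r_b·(sin φ − φ·cos φ) = 0.003531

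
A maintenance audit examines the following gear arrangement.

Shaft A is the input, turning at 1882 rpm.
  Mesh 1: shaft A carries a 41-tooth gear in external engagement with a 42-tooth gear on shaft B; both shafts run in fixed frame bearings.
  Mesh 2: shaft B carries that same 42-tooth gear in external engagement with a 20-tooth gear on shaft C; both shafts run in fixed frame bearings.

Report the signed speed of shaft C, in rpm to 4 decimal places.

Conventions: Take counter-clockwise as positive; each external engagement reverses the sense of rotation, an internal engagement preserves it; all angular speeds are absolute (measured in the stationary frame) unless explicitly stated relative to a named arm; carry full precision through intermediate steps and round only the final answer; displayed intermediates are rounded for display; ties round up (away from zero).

recognized (3 fixed axles, 2 meshes): fixed-axis compound train
mesh 1 [41T→42T]: ω = 1882.0000×41/42 = 1837.1905 rpm, sense flips to −
mesh 2 [42T→20T]: ω = 1837.1905×42/20 = 3858.1000 rpm, sense flips to +
signed output speed = +3858.1000 rpm

+3858.1000 rpm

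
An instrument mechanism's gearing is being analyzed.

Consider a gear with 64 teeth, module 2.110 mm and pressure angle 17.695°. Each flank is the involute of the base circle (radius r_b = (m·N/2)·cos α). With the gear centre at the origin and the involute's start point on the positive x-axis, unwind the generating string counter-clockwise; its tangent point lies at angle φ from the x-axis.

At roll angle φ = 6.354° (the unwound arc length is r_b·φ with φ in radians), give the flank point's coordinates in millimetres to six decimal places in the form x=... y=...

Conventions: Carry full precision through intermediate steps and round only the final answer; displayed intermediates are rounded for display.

x=64.719830 y=0.029208

class = single-mesh tooth geometry [base-circle involute, m = 2.110, 64T]
pitch radius r_p = m·N/2 = 2.110·64/2 = 67.520000
base radius r_b = r_p·cos α = 67.520000·cos 17.695° = 64.325494
roll angle φ = 6.354° = 0.11089822 rad
x = r_b·(cos φ + φ·sin φ) = 64.719830
y = r_b·(sin φ − φ·cos φ) = 0.029208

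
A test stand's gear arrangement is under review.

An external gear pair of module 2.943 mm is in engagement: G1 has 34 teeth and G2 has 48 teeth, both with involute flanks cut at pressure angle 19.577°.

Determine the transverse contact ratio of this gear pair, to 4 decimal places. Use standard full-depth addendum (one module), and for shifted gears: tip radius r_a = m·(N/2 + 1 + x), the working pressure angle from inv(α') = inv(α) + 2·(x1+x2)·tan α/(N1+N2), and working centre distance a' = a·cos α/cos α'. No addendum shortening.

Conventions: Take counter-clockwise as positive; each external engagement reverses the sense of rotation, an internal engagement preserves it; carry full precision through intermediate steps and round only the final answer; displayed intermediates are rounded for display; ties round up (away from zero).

recognized (one external pair, fixed centres): single-mesh tooth geometry, m = 2.943, N1 = 34, N2 = 48
base radii: r_b1 = 47.138810, r_b2 = 66.548908
tip radii: r_a1 = 52.974000, r_a2 = 73.575000
no profile shift: α' = α, a' = a
action lengths: √(r_a1²−r_b1²) = 24.169760, √(r_a2²−r_b2²) = 31.377117
base pitch p_b = π·m·cos α = 8.711232
CR = (24.169760 + 31.377117 − 120.663000·sin 19.57700°)/8.711232 = 1.735222
contact ratio ≈ 1.7352

1.7352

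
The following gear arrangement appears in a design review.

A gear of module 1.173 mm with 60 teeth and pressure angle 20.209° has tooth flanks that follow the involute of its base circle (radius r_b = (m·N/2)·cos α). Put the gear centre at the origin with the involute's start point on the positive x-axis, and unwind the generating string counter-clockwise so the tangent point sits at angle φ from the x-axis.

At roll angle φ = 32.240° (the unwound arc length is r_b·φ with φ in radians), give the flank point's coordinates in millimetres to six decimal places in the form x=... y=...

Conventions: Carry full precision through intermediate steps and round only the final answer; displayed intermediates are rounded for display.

class = single-mesh tooth geometry [base-circle involute, m = 1.173, 60T]
pitch radius r_p = m·N/2 = 1.173·60/2 = 35.190000
base radius r_b = r_p·cos α = 35.190000·cos 20.209° = 33.023660
roll angle φ = 32.240° = 0.56269415 rad
x = r_b·(cos φ + φ·sin φ) = 37.845103
y = r_b·(sin φ − φ·cos φ) = 1.899798

x=37.845103 y=1.899798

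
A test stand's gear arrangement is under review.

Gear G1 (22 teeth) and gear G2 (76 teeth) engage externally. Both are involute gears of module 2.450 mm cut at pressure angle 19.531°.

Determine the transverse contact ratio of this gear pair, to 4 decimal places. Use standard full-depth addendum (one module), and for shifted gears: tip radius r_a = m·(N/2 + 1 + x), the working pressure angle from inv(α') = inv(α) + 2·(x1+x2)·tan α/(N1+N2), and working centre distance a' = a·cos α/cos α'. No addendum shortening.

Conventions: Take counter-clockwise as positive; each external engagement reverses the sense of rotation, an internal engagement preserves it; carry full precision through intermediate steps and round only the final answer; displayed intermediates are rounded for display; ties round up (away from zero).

1.7231

single-mesh involute tooth geometry (22T engaging 76T at module 2.450)
base radii: r_b1 = 25.399317, r_b2 = 87.743095
tip radii: r_a1 = 29.400000, r_a2 = 95.550000
no profile shift: α' = α, a' = a
action lengths: √(r_a1²−r_b1²) = 14.806576, √(r_a2²−r_b2²) = 37.827922
base pitch p_b = π·m·cos α = 7.254028
CR = (14.806576 + 37.827922 − 120.050000·sin 19.53100°)/7.254028 = 1.723148
contact ratio ≈ 1.7231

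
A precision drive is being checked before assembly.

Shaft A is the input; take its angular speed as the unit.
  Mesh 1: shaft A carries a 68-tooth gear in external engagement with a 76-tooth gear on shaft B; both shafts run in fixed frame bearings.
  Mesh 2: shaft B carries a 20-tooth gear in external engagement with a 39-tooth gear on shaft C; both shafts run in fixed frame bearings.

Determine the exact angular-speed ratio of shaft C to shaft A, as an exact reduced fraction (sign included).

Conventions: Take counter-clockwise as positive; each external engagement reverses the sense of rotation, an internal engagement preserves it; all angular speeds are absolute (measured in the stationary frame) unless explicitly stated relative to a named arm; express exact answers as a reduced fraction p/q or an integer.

340/741

class = fixed-axis compound train [2 meshes; 2 ratios multiply, 2 sense flips]
mesh 1 [68T→76T]: running ratio 17/19, sense −
mesh 2 [20T→39T]: running ratio 340/741, sense +
ω_out/ω_in = 340/741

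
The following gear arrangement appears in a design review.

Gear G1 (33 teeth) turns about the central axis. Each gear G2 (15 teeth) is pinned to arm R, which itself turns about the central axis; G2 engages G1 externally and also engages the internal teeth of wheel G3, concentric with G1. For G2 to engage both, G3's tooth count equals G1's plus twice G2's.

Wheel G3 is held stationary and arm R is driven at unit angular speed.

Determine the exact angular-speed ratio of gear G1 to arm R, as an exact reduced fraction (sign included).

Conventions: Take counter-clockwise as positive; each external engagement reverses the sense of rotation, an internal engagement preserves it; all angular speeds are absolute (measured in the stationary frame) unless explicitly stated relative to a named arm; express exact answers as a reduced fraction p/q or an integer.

32/11

topology: planetary set — G1 33T / G2 15T / G3 63T, arm = carrier (Willis)
ring teeth: 33 + 2·15 = 63
33(ω_sun−ω_arm) = −63(ω_ring−ω_arm),  ω_ring = 0, ω_arm = 1
ω_sun = 1 − (63/33)(0−1) = 32/11
ω_out/ω_in = 32/11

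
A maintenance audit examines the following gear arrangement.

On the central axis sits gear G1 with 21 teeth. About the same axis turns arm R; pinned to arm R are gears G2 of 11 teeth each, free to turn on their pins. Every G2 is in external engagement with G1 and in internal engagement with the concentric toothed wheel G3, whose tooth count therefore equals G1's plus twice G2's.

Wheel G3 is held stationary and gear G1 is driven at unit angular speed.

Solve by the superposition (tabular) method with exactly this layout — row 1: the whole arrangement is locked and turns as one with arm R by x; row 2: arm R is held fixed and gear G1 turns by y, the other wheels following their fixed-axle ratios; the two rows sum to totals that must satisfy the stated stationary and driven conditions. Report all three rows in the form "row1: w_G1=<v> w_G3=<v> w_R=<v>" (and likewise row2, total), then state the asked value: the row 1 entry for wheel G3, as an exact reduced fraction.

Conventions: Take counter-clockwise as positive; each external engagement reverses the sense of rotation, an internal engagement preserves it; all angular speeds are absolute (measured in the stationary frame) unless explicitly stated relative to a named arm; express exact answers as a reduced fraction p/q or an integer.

row1: w_G1=21/64 w_G3=21/64 w_R=21/64
row2: w_G1=43/64 w_G3=-21/64 w_R=0
total: w_G1=1 w_G3=0 w_R=21/64
asked value: 21/64

class = planetary set [G3 = 21+2·11 = 43; Willis about the carrier]
superposition row 1 [locked train]: every member turns x
row 2: sun turns y, ring = −(21/43)·y, arm 0
boundary: total ω_ring = x − (21/43)·y = 0 and total ω_sun = x + y = 1  ⇒  y = 43/64, x = 21/64
row 2 ring = −(21/43)·43/64 = -21/64
totals (row 1 + row 2): sun 21/64 + 43/64 = 1, ring 21/64 + (-21/64) = 0, arm 21/64 + 0 = 21/64
asked cell (row1, ring) = 21/64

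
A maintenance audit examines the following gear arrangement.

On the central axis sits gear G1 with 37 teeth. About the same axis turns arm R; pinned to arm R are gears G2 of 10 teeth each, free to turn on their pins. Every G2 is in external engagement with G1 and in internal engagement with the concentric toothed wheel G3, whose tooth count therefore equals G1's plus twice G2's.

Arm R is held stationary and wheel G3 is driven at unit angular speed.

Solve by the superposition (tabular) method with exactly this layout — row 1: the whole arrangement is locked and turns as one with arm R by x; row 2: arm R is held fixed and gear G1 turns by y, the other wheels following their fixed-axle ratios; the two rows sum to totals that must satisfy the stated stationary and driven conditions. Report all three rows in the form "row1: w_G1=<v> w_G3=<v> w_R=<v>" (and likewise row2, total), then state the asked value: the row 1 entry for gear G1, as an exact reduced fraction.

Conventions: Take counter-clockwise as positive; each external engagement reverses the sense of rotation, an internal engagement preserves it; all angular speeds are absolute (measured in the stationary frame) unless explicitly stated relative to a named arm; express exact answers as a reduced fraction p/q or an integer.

row1: w_G1=0 w_G3=0 w_R=0
row2: w_G1=-57/37 w_G3=1 w_R=0
total: w_G1=-57/37 w_G3=1 w_R=0
asked value: 0

recognized (axles ride arm R): planetary set, 37/10/57 teeth
row 1 — lock + rotate with arm: ω_sun = ω_ring = ω_arm = x
row 2 (arm held, sun turns y): ω_ring = −(37/57)·y, ω_arm = 0
boundary: total ω_arm = x = 0 and total ω_ring = x − (37/57)·y = 1  ⇒  y = -57/37, x = 0
row 2 ring = −(37/57)·(-57/37) = 1
totals (row 1 + row 2): sun 0 + (-57/37) = -57/37, ring 0 + 1 = 1, arm 0 + 0 = 0
asked cell (row1, sun) = 0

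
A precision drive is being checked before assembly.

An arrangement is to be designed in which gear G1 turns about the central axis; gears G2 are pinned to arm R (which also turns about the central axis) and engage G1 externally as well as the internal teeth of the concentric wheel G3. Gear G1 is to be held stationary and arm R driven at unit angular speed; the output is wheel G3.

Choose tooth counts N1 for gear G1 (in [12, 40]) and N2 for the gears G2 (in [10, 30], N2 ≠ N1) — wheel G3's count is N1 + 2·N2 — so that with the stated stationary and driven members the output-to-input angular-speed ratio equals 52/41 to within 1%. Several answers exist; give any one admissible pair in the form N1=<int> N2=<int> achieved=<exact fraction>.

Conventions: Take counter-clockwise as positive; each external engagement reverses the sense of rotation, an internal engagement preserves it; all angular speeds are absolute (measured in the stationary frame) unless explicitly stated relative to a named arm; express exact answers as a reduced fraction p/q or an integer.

design class (target 52/41): planetary set
Willis with ω_sun = 0: ω_ring/ω_arm = (N1+N3)/N3; set equal to 52/41  ⇒  N3/N1 = 1/(52/41 − 1) = 41/11
N3 = N1 + 2·N2  ⇒  N2/N1 = (N3/N1 − 1)/2 = (41/11 − 1)/2 = 15/11
smallest multiple with N1 ≥ 12 and N2 ≥ 10: k = 2  ⇒  N1 = 2·11 = 22, N2 = 2·15 = 30 (N1 ≤ 40, N2 ≤ 30, N2 ≠ N1 ✓), N3 = 22 + 2·30 = 82
check: (N1+N3)/N3 with N1 = 22, N3 = 82 gives 52/41; |achieved − target| = 0 ≤ 13/1025 ✓

N1=22 N2=30 achieved=52/41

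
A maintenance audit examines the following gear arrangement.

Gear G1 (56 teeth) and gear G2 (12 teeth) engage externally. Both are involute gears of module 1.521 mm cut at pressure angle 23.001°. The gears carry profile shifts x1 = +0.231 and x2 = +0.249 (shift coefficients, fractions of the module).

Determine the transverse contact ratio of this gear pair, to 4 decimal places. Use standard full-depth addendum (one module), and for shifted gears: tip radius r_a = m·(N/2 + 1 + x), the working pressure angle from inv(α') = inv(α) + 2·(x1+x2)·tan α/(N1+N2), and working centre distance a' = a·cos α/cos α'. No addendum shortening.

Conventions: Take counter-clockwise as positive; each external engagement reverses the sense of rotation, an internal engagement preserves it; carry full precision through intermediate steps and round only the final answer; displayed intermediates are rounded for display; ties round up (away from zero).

1.4024

single-mesh involute tooth geometry (56T engaging 12T at module 1.521)
base radii: r_b1 = 39.202170, r_b2 = 8.400465
tip radii: r_a1 = 44.460351, r_a2 = 11.025729
inv(α') = inv(23.001°) + 2·(+0.231+0.249)·tan α/(56+12) = 0.02904511  ⇒  α' = 24.75210°
a' = a·cos α / cos α' = 51.7140·cos 23.001°/cos 24.75210° = 52.418430
action lengths: √(r_a1²−r_b1²) = 20.974095, √(r_a2²−r_b2²) = 7.141350
base pitch p_b = π·m·cos α = 4.398473
CR = (20.974095 + 7.141350 − 52.418430·sin 24.75210°)/4.398473 = 1.402354
contact ratio ≈ 1.4024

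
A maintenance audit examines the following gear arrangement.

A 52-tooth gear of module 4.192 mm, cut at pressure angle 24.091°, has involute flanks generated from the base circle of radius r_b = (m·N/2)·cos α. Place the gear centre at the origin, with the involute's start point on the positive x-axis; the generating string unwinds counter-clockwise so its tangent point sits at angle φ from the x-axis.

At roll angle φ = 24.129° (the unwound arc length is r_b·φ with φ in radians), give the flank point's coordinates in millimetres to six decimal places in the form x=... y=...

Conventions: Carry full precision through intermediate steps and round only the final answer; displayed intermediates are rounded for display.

class = single-mesh tooth geometry [base-circle involute, m = 4.192, 52T]
pitch radius r_p = m·N/2 = 4.192·52/2 = 108.992000
base radius r_b = r_p·cos α = 108.992000·cos 24.091° = 99.498612
roll angle φ = 24.129° = 0.42113050 rad
x = r_b·(cos φ + φ·sin φ) = 107.934338
y = r_b·(sin φ − φ·cos φ) = 2.433459

x=107.934338 y=2.433459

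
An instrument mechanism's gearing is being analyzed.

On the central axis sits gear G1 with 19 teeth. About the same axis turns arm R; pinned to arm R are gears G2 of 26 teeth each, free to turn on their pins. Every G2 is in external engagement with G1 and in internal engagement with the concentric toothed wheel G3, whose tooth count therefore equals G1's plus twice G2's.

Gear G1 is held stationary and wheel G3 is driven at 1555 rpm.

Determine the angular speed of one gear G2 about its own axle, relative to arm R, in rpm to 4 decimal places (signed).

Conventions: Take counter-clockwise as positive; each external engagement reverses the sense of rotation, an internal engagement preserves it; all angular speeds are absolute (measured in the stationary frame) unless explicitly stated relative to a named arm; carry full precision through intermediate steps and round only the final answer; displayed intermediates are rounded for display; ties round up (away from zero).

topology: planetary set — G1 19T / G2 26T / G3 71T, arm = carrier (Willis)
normalise by the input: solve with ω_ring = 1, then scale by 1555 rpm
ring teeth: 19 + 2·26 = 71
19(ω_sun−ω_arm) = −71(ω_ring−ω_arm),  ω_sun = 0, ω_ring = 1
19(0−ω_arm) = −71(1−ω_arm)  ⇒  90·ω_arm = 71  ⇒  ω_arm = 71/90
sun–planet mesh: 19·(0−71/90) = −26·(ω_p−ω_arm)  ⇒  ω_p−ω_arm = 1349/2340
scale: ω_p−ω_arm = 1349/2340 × 1555 rpm = +896.4509 rpm

+896.4509 rpm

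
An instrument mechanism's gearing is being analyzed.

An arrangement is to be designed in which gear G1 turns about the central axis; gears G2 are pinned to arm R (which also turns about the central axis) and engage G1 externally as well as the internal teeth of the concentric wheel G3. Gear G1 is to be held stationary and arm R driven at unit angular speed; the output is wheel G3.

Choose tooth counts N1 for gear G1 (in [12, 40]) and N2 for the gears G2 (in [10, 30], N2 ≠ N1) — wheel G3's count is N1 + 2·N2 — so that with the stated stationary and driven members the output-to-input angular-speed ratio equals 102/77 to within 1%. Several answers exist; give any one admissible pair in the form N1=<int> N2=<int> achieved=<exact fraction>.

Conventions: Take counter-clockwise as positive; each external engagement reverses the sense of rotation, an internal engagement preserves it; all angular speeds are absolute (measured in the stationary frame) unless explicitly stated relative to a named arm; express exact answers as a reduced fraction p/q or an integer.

design class (target 102/77): planetary set
Willis with ω_sun = 0: ω_ring/ω_arm = (N1+N3)/N3; set equal to 102/77  ⇒  N3/N1 = 1/(102/77 − 1) = 77/25
N3 = N1 + 2·N2  ⇒  N2/N1 = (N3/N1 − 1)/2 = (77/25 − 1)/2 = 26/25
smallest multiple with N1 ≥ 12 and N2 ≥ 10: k = 1  ⇒  N1 = 1·25 = 25, N2 = 1·26 = 26 (N1 ≤ 40, N2 ≤ 30, N2 ≠ N1 ✓), N3 = 25 + 2·26 = 77
check: (N1+N3)/N3 with N1 = 25, N3 = 77 gives 102/77; |achieved − target| = 0 ≤ 51/3850 ✓

N1=25 N2=26 achieved=102/77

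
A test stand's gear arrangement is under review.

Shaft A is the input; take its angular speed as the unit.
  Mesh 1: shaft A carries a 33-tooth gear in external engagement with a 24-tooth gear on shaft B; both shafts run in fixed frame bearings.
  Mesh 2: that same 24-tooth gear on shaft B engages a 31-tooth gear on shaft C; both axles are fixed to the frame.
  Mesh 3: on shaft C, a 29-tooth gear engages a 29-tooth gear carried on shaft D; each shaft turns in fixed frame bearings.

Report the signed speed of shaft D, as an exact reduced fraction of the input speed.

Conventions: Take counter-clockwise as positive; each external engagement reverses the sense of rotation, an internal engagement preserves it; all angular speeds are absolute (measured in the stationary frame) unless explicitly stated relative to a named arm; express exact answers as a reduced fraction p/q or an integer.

3-mesh fixed-axis compound train (all bearings frame-fixed)
mesh 1 [33T→24T]: |ω|/ω_in = 1×33/24 = 11/8, sense flips to −
mesh 2 [24T→31T]: |ω|/ω_in = (11/8)×24/31 = 33/31, sense flips to +
mesh 3 [29T→29T]: |ω|/ω_in = (33/31)×29/29 = 33/31, sense flips to −
signed output speed (× input speed) = -33/31

-33/31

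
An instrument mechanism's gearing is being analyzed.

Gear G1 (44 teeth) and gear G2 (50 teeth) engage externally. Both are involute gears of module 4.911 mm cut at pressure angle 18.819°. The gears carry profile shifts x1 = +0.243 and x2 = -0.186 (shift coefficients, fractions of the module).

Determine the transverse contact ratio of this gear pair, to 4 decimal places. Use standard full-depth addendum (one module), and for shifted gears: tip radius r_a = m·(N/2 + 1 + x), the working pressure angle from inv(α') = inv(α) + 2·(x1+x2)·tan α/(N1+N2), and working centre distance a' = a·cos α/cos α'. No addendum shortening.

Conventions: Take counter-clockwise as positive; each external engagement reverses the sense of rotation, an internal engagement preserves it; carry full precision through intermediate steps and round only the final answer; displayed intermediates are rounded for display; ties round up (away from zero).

1.7835

single-mesh involute tooth geometry (44T engaging 50T at module 4.911)
base radii: r_b1 = 102.266328, r_b2 = 116.211736
tip radii: r_a1 = 114.146373, r_a2 = 126.772554
inv(α') = inv(18.819°) + 2·(+0.243-0.186)·tan α/(44+50) = 0.01275765  ⇒  α' = 19.02056°
a' = a·cos α / cos α' = 230.8170·cos 18.819°/cos 19.02056° = 231.095487
action lengths: √(r_a1²−r_b1²) = 50.704957, √(r_a2²−r_b2²) = 50.656815
base pitch p_b = π·m·cos α = 14.603597
CR = (50.704957 + 50.656815 − 231.095487·sin 19.02056°)/14.603597 = 1.783536
contact ratio ≈ 1.7835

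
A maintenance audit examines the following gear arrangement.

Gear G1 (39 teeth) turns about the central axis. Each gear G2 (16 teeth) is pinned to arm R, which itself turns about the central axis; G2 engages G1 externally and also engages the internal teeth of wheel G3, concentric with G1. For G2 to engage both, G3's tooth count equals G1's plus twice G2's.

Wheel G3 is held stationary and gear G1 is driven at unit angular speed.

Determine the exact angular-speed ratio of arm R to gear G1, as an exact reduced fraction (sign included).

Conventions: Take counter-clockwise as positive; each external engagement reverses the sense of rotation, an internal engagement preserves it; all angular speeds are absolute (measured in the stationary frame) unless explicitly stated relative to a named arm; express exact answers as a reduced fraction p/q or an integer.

topology: planetary set — G1 39T / G2 16T / G3 71T, arm = carrier (Willis)
ring teeth: 39 + 2·16 = 71
39(ω_sun−ω_arm) = −71(ω_ring−ω_arm),  ω_ring = 0, ω_sun = 1
39(1−ω_arm) = −71(0−ω_arm)  ⇒  110·ω_arm = 39  ⇒  ω_arm = 39/110
ω_out/ω_in = 39/110

39/110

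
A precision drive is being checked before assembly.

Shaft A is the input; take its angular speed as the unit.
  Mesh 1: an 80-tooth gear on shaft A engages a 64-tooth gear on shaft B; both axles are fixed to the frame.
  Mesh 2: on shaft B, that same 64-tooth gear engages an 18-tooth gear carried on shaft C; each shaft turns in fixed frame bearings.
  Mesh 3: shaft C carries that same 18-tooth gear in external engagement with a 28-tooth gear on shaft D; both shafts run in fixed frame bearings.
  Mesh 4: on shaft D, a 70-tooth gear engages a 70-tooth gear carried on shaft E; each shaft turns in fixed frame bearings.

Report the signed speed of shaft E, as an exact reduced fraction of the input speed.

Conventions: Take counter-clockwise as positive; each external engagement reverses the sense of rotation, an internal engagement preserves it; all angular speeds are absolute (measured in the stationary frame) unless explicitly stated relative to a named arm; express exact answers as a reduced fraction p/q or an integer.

4-mesh fixed-axis compound train (all bearings frame-fixed)
mesh 1 [80T→64T]: |ω|/ω_in = 1×80/64 = 5/4, sense flips to −
mesh 2 [64T→18T]: |ω|/ω_in = (5/4)×64/18 = 40/9, sense flips to +
mesh 3 [18T→28T]: |ω|/ω_in = (40/9)×18/28 = 20/7, sense flips to −
mesh 4 [70T→70T]: |ω|/ω_in = (20/7)×70/70 = 20/7, sense flips to +
signed output speed (× input speed) = 20/7

20/7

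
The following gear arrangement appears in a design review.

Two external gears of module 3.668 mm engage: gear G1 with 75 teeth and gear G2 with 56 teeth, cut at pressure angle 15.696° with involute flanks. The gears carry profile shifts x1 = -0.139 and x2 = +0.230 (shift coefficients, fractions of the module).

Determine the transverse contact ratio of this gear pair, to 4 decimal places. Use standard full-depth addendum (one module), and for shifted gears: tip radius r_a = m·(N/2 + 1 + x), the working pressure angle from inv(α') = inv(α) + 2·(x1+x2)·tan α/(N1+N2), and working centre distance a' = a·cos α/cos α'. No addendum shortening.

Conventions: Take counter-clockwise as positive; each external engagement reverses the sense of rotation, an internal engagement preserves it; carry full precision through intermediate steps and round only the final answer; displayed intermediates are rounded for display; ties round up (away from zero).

2.0578

topology: single-mesh involute geometry — m = 3.668, 75T/56T pair
base radii: r_b1 = 132.420848, r_b2 = 98.874233
tip radii: r_a1 = 140.708148, r_a2 = 107.215640
inv(α') = inv(15.696°) + 2·(-0.139+0.230)·tan α/(75+56) = 0.00745553  ⇒  α' = 15.97405°
a' = a·cos α / cos α' = 240.2540·cos 15.696°/cos 15.97405° = 240.584922
action lengths: √(r_a1²−r_b1²) = 47.576275, √(r_a2²−r_b2²) = 41.461783
base pitch p_b = π·m·cos α = 11.093663
CR = (47.576275 + 41.461783 − 240.584922·sin 15.97405°)/11.093663 = 2.057807
contact ratio ≈ 2.0578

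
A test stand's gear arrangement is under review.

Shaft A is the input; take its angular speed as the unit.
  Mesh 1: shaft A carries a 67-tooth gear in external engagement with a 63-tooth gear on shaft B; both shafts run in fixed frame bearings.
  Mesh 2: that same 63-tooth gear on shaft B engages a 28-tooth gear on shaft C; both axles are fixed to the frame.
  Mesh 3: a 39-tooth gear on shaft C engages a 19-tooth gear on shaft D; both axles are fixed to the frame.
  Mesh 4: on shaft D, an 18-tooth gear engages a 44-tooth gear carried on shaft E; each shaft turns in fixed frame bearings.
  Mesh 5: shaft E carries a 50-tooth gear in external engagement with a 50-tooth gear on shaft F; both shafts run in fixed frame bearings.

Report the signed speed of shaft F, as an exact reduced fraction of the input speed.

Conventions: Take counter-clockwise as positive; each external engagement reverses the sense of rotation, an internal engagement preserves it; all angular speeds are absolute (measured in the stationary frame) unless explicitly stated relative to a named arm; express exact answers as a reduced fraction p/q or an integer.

5-mesh fixed-axis compound train (all bearings frame-fixed)
mesh 1 [67T→63T]: |ω|/ω_in = 1×67/63 = 67/63, sense flips to −
mesh 2 [63T→28T]: |ω|/ω_in = (67/63)×63/28 = 67/28, sense flips to +
mesh 3 [39T→19T]: |ω|/ω_in = (67/28)×39/19 = 2613/532, sense flips to −
mesh 4 [18T→44T]: |ω|/ω_in = (2613/532)×18/44 = 23517/11704, sense flips to +
mesh 5 [50T→50T]: |ω|/ω_in = (23517/11704)×50/50 = 23517/11704, sense flips to −
signed output speed (× input speed) = -23517/11704

-23517/11704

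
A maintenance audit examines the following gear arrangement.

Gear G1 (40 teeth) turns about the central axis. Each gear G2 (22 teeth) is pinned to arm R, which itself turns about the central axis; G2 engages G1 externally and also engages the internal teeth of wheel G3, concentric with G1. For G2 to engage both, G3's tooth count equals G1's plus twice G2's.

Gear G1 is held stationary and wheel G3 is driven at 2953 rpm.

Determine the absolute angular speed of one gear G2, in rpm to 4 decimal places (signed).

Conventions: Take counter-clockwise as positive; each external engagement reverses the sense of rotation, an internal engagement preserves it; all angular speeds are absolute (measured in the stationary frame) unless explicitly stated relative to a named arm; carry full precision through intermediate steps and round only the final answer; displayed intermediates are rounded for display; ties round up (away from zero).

planetary set (40T centre, 22T on arm, 84T internal) — Willis relation
normalise by the input: solve with ω_ring = 1, then scale by 2953 rpm
ring teeth: 40 + 2·22 = 84
40(ω_sun−ω_arm) = −84(ω_ring−ω_arm),  ω_sun = 0, ω_ring = 1
40(0−ω_arm) = −84(1−ω_arm)  ⇒  124·ω_arm = 84  ⇒  ω_arm = 21/31
sun–planet mesh: 40·(0−21/31) = −22·(ω_p−ω_arm)  ⇒  ω_p−ω_arm = 420/341
ω_p = 21/31 + 420/341 = 21/11
scale: ω_p = 21/11 × 2953 rpm = +5637.5455 rpm

+5637.5455 rpm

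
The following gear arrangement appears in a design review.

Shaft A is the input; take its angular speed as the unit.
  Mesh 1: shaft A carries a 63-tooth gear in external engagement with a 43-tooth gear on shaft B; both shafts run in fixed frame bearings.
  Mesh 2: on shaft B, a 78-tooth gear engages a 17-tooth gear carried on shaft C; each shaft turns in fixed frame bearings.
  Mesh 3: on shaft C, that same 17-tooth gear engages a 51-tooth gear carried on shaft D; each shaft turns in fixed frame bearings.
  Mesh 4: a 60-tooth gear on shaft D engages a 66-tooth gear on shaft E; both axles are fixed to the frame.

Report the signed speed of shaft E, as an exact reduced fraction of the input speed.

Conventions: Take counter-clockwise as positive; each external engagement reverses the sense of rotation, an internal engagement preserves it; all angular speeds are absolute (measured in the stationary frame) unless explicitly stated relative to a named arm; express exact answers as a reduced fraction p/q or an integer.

4-mesh fixed-axis compound train (all bearings frame-fixed)
mesh 1 [63T→43T]: |ω|/ω_in = 1×63/43 = 63/43, sense flips to −
mesh 2 [78T→17T]: |ω|/ω_in = (63/43)×78/17 = 4914/731, sense flips to +
mesh 3 [17T→51T]: |ω|/ω_in = (4914/731)×17/51 = 1638/731, sense flips to −
mesh 4 [60T→66T]: |ω|/ω_in = (1638/731)×60/66 = 16380/8041, sense flips to +
signed output speed (× input speed) = 16380/8041

16380/8041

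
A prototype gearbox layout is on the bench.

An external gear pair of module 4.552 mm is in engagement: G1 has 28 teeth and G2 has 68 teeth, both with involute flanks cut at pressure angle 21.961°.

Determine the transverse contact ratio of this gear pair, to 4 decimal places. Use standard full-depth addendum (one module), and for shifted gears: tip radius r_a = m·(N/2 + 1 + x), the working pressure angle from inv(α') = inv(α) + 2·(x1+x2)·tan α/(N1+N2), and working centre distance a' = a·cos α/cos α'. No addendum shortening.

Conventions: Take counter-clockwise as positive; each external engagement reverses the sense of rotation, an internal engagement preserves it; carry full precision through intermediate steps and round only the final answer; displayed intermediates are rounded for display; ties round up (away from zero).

recognized (one external pair, fixed centres): single-mesh tooth geometry, m = 4.552, N1 = 28, N2 = 68
base radii: r_b1 = 59.103809, r_b2 = 143.537821
tip radii: r_a1 = 68.280000, r_a2 = 159.320000
no profile shift: α' = α, a' = a
action lengths: √(r_a1²−r_b1²) = 34.189153, √(r_a2²−r_b2²) = 69.135781
base pitch p_b = π·m·cos α = 13.262864
CR = (34.189153 + 69.135781 − 218.496000·sin 21.96100°)/13.262864 = 1.629573
contact ratio ≈ 1.6296

1.6296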